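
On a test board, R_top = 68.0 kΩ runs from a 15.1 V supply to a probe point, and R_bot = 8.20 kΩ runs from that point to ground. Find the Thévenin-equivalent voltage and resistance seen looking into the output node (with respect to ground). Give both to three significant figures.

V_th = 1.62 V, R_th = 7.32 kΩ

V_th is the open-circuit tap voltage: 15.1 × 8.20/(68.0 + 8.20) = 1.62 V.
With the supply zeroed, R_top and R_bot appear in parallel from the tap: R_th = R_top‖R_bot = (68.0 × 8.20)/76.20 = 7.32 kΩ.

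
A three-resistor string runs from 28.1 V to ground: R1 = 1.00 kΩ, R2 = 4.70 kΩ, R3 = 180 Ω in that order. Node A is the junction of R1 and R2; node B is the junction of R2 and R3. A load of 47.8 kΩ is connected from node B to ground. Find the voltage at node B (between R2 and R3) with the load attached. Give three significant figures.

At node B, R3 is in parallel with the load: R3‖R_L = 179.3 Ω.
Below node A the resistance is R2 + (R3‖R_L) = 4879 Ω, so V_A = 28.1 × 4879/5879 = 23.32 V.
Then V_B = V_A × (R3‖R_L)/(R2 + R3‖R_L) = 23.32 × 179.3/4879 = 0.857 V.

V ≈ 0.857 V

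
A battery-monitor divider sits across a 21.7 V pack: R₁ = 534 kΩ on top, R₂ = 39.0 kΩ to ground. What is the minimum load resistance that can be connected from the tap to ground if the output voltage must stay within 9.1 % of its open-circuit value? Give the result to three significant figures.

Output resistance R_th = R₁‖R₂ = (534 × 39.0)/573.0 = 36.35 kΩ.
The fractional drop is R_th/(R_th + R_L); requiring this ≤ 0.0910 gives R_L ≥ R_th(1/0.0910 − 1) = 36.35 × 9.989 = 363 kΩ.

R_L(min) ≈ 363 kΩ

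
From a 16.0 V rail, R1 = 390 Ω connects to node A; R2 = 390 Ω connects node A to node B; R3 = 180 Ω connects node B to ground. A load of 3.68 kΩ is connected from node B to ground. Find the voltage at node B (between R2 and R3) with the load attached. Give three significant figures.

At node B, R3 is in parallel with the load: R3‖R_L = 171.6 Ω.
Below node A the resistance is R2 + (R3‖R_L) = 561.6 Ω, so V_A = 16.0 × 561.6/951.6 = 9.443 V.
Then V_B = V_A × (R3‖R_L)/(R2 + R3‖R_L) = 9.443 × 171.6/561.6 = 2.89 V.

V ≈ 2.89 V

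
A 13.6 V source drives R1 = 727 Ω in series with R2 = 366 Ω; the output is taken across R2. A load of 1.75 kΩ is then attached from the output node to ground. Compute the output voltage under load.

The load sits in parallel with R2: R2‖R_L = (366 × 1750) / (366 + 1750) = 302.7 Ω.
V_out = 13.6 × 302.7 / (727 + 302.7) = 13.6 × 302.7/1030 = 4.00 V.
(Unloaded it would have been 4.55 V.)

V_out ≈ 4.00 V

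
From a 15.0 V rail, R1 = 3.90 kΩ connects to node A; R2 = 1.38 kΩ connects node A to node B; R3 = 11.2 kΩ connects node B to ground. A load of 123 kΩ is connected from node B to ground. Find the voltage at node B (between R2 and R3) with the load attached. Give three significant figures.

At node B, R3 is in parallel with the load: R3‖R_L = 10.27 kΩ.
Below node A the resistance is R2 + (R3‖R_L) = 11.65 kΩ, so V_A = 15.0 × 11.65/15.55 = 11.24 V.
Then V_B = V_A × (R3‖R_L)/(R2 + R3‖R_L) = 11.24 × 10.27/11.65 = 9.91 V.

V ≈ 9.91 V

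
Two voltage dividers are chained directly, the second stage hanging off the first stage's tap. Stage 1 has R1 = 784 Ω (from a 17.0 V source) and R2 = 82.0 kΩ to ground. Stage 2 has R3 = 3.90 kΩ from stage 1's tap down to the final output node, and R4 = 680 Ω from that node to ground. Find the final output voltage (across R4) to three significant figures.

V_out ≈ 2.14 V

Stage 2 presents R3+R4 = 4580 Ω as a load on stage 1's tap.
Stage 1's lower leg becomes R2‖(R3+R4) = 4338 Ω, so V_mid = 17.0 × 4338/5122 = 14.40 V.
Stage 2 is itself unloaded: V_out = V_mid × R4/(R3+R4) = 14.40 × 680/4580 = 2.14 V.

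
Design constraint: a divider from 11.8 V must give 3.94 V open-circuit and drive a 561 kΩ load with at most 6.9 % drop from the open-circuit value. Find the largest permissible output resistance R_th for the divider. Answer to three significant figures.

R_th ≤ 41.6 kΩ

Loading drop = R_th/(R_th + R_L) ≤ 0.0690, so R_th ≤ R_L · ε/(1−ε) = 561 kΩ × 0.0690/0.9310 = 41.6 kΩ.
(Any R1, R2 with R2/(R1+R2) = 0.334 and R1‖R2 ≤ 41.6 kΩ will meet the spec.)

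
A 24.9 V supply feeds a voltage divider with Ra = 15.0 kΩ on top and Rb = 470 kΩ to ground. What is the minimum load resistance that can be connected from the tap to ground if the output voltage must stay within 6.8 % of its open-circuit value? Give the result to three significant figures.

R_L(min) ≈ 199 kΩ

Output resistance R_th = Ra‖Rb = (15.0 × 470)/485.0 = 14.54 kΩ.
The fractional drop is R_th/(R_th + R_L); requiring this ≤ 0.0680 gives R_L ≥ R_th(1/0.0680 − 1) = 14.54 × 13.71 = 199 kΩ.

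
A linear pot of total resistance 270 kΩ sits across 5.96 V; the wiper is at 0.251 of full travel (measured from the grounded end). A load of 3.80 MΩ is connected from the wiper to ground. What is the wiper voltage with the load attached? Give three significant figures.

The wiper splits the pot into (1−α)R = 202.2 kΩ above and αR = 67.77 kΩ below.
Lower section ‖ load = 66.58 kΩ.
V_wiper = 5.96 × 66.58/(202.2 + 66.58) = 1.48 V.

V ≈ 1.48 V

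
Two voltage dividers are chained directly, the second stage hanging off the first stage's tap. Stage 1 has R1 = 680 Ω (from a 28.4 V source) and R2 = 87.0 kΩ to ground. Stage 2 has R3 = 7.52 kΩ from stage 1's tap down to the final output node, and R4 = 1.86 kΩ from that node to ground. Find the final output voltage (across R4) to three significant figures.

Stage 2 presents R3+R4 = 9380 Ω as a load on stage 1's tap.
Stage 1's lower leg becomes R2‖(R3+R4) = 8467 Ω, so V_mid = 28.4 × 8467/9147 = 26.29 V.
Stage 2 is itself unloaded: V_out = V_mid × R4/(R3+R4) = 26.29 × 1860/9380 = 5.21 V.

V_out ≈ 5.21 V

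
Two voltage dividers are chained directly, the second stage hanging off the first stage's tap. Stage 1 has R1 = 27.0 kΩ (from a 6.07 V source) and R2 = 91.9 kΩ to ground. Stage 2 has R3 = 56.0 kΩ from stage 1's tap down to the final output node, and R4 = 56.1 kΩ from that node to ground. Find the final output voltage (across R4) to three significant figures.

V_out ≈ 1.98 V

Stage 2 presents R3+R4 = 112.1 kΩ as a load on stage 1's tap.
Stage 1's lower leg becomes R2‖(R3+R4) = 50.50 kΩ, so V_mid = 6.07 × 50.50/77.50 = 3.955 V.
Stage 2 is itself unloaded: V_out = V_mid × R4/(R3+R4) = 3.955 × 56.1/112.1 = 1.98 V.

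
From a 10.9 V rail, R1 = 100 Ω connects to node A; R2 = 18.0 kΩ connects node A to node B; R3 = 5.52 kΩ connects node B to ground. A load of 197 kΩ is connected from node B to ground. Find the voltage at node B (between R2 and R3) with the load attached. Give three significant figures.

V ≈ 2.49 V

At node B, R3 is in parallel with the load: R3‖R_L = 5370 Ω.
Below node A the resistance is R2 + (R3‖R_L) = 23370 Ω, so V_A = 10.9 × 23370/23470 = 10.85 V.
Then V_B = V_A × (R3‖R_L)/(R2 + R3‖R_L) = 10.85 × 5370/23370 = 2.49 V.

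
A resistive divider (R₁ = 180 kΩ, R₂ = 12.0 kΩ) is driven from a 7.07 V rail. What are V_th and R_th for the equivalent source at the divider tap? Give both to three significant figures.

V_th = 0.442 V, R_th = 11.2 kΩ

V_th is the open-circuit tap voltage: 7.07 × 12.0/(180 + 12.0) = 0.442 V.
With the supply zeroed, R₁ and R₂ appear in parallel from the tap: R_th = R₁‖R₂ = (180 × 12.0)/192.0 = 11.2 kΩ.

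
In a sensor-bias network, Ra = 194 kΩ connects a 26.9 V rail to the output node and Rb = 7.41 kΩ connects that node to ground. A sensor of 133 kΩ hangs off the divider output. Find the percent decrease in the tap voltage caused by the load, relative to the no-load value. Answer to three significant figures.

5.09 %

The divider's output (Thévenin) resistance is Ra‖Rb = 7.137 kΩ.
Fractional drop under load = R_th/(R_th + R_L) = 7.137 / (7.137 + 133) = 0.05093.
So the output falls by 5.09 %.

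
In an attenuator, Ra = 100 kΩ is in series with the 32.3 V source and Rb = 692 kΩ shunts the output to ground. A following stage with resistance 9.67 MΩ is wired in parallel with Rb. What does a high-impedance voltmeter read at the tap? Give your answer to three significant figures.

The load sits in parallel with Rb: Rb‖R_L = (692 × 9670) / (692 + 9670) = 645.8 kΩ.
V_out = 32.3 × 645.8 / (100 + 645.8) = 32.3 × 645.8/745.8 = 28.0 V.

V_out ≈ 28.0 V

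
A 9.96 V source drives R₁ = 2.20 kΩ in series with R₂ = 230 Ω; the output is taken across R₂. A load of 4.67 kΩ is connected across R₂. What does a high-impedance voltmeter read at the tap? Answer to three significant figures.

V_out ≈ 0.902 V

The load sits in parallel with R₂: R₂‖R_L = (230 × 4670) / (230 + 4670) = 219.2 Ω.
V_out = 9.96 × 219.2 / (2200 + 219.2) = 9.96 × 219.2/2419 = 0.902 V.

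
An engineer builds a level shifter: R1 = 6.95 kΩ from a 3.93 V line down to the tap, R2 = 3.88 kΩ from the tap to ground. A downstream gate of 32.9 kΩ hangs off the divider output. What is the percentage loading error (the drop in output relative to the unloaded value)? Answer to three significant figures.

The divider's output (Thévenin) resistance is R1‖R2 = 2.490 kΩ.
Fractional drop under load = R_th/(R_th + R_L) = 2.490 / (2.490 + 32.9) = 0.07036.
So the output falls by 7.04 %.

7.04 %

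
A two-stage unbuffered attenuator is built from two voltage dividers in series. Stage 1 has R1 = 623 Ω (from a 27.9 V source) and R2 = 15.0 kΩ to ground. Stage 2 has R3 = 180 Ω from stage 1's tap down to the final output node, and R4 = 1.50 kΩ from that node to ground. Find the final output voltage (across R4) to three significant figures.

V_out ≈ 17.6 V

Stage 2 presents R3+R4 = 1680 Ω as a load on stage 1's tap.
Stage 1's lower leg becomes R2‖(R3+R4) = 1511 Ω, so V_mid = 27.9 × 1511/2134 = 19.75 V.
Stage 2 is itself unloaded: V_out = V_mid × R4/(R3+R4) = 19.75 × 1500/1680 = 17.6 V.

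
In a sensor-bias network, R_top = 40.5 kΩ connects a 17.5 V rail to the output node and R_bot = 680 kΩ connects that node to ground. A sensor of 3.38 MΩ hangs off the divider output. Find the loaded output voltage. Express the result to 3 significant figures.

The load sits in parallel with R_bot: R_bot‖R_L = (680 × 3380) / (680 + 3380) = 566.1 kΩ.
V_out = 17.5 × 566.1 / (40.5 + 566.1) = 17.5 × 566.1/606.6 = 16.3 V.
(Unloaded it would have been 16.5 V.)

V_out ≈ 16.3 V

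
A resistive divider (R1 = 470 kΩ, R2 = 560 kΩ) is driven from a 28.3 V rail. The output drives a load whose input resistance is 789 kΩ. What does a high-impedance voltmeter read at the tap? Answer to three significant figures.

V_out ≈ 11.6 V

The load sits in parallel with R2: R2‖R_L = (560 × 789) / (560 + 789) = 327.5 kΩ.
V_out = 28.3 × 327.5 / (470 + 327.5) = 28.3 × 327.5/797.5 = 11.6 V.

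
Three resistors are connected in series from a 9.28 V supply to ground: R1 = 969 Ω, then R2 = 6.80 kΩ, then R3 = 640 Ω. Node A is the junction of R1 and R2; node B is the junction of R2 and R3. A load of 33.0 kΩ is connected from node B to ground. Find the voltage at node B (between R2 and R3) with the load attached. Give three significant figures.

At node B, R3 is in parallel with the load: R3‖R_L = 627.8 Ω.
Below node A the resistance is R2 + (R3‖R_L) = 7428 Ω, so V_A = 9.28 × 7428/8397 = 8.209 V.
Then V_B = V_A × (R3‖R_L)/(R2 + R3‖R_L) = 8.209 × 627.8/7428 = 0.694 V.

V ≈ 0.694 V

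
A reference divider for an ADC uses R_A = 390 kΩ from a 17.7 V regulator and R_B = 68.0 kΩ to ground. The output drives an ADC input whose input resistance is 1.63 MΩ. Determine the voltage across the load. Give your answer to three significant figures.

V_out ≈ 2.54 V

The load sits in parallel with R_B: R_B‖R_L = (68.0 × 1630) / (68.0 + 1630) = 65.28 kΩ.
V_out = 17.7 × 65.28 / (390 + 65.28) = 17.7 × 65.28/455.3 = 2.54 V.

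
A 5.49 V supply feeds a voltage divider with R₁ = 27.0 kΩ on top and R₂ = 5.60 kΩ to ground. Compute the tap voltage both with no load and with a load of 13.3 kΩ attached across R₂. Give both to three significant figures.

Open-circuit: V = 5.49 × 5.60/(27.0 + 5.60) = 0.943 V.
With the load, R₂ becomes R₂‖R_L = 3.941 kΩ, so V = 5.49 × 3.941/30.94 = 0.699 V.

Unloaded: 0.943 V; loaded: 0.699 V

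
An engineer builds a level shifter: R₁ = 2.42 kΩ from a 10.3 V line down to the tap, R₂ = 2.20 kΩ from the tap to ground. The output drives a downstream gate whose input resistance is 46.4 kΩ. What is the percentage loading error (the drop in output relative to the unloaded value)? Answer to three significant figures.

The divider's output (Thévenin) resistance is R₁‖R₂ = 1.152 kΩ.
Fractional drop under load = R_th/(R_th + R_L) = 1.152 / (1.152 + 46.4) = 0.02423.
So the output falls by 2.42 %.

2.42 %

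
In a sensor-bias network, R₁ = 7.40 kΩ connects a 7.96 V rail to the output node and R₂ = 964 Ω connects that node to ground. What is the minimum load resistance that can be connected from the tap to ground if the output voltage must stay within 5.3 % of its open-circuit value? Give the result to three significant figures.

Output resistance R_th = R₁‖R₂ = (7400 × 964)/8364 = 852.9 Ω.
The fractional drop is R_th/(R_th + R_L); requiring this ≤ 0.0530 gives R_L ≥ R_th(1/0.0530 − 1) = 852.9 × 17.87 = 15.2 kΩ.

R_L(min) ≈ 15.2 kΩ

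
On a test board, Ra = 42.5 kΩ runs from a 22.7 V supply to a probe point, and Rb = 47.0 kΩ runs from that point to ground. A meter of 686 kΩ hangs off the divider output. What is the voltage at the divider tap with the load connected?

The load sits in parallel with Rb: Rb‖R_L = (47.0 × 686) / (47.0 + 686) = 43.99 kΩ.
V_out = 22.7 × 43.99 / (42.5 + 43.99) = 22.7 × 43.99/86.49 = 11.5 V.
(Unloaded it would have been 11.9 V.)

V_out ≈ 11.5 V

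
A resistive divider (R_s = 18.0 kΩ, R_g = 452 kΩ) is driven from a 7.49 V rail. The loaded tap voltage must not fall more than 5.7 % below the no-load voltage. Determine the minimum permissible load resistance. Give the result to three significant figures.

Output resistance R_th = R_s‖R_g = (18.0 × 452)/470.0 = 17.31 kΩ.
The fractional drop is R_th/(R_th + R_L); requiring this ≤ 0.0570 gives R_L ≥ R_th(1/0.0570 − 1) = 17.31 × 16.54 = 286 kΩ.

R_L(min) ≈ 286 kΩ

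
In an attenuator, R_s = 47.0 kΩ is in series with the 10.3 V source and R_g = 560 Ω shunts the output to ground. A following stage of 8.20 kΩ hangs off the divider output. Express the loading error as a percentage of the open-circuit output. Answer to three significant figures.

6.32 %

The divider's output (Thévenin) resistance is R_s‖R_g = 553.4 Ω.
Fractional drop under load = R_th/(R_th + R_L) = 553.4 / (553.4 + 8200) = 0.06322.
So the output falls by 6.32 %.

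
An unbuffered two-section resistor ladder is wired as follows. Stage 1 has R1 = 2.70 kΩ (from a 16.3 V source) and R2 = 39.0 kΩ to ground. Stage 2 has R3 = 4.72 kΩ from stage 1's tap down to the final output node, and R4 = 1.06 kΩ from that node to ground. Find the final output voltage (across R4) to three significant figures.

V_out ≈ 1.95 V

Stage 2 presents R3+R4 = 5.780 kΩ as a load on stage 1's tap.
Stage 1's lower leg becomes R2‖(R3+R4) = 5.034 kΩ, so V_mid = 16.3 × 5.034/7.734 = 10.61 V.
Stage 2 is itself unloaded: V_out = V_mid × R4/(R3+R4) = 10.61 × 1.06/5.780 = 1.95 V.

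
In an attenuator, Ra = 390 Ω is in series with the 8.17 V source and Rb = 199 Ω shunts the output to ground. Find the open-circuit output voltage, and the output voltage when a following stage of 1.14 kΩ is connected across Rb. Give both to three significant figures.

Unloaded: 2.76 V; loaded: 2.47 V

Open-circuit: V = 8.17 × 199/(390 + 199) = 2.76 V.
With the load, Rb becomes Rb‖R_L = 169.4 Ω, so V = 8.17 × 169.4/559.4 = 2.47 V.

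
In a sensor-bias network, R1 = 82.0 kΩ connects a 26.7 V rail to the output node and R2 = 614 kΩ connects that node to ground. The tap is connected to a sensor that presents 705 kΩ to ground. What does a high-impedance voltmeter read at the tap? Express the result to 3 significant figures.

The load sits in parallel with R2: R2‖R_L = (614 × 705) / (614 + 705) = 328.2 kΩ.
V_out = 26.7 × 328.2 / (82.0 + 328.2) = 26.7 × 328.2/410.2 = 21.4 V.

V_out ≈ 21.4 V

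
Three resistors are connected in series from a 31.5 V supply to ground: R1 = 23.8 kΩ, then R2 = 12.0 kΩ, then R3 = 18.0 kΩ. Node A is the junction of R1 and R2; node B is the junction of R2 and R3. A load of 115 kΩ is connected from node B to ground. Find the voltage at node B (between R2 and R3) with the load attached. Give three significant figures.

V ≈ 9.54 V

At node B, R3 is in parallel with the load: R3‖R_L = 15.56 kΩ.
Below node A the resistance is R2 + (R3‖R_L) = 27.56 kΩ, so V_A = 31.5 × 27.56/51.36 = 16.90 V.
Then V_B = V_A × (R3‖R_L)/(R2 + R3‖R_L) = 16.90 × 15.56/27.56 = 9.54 V.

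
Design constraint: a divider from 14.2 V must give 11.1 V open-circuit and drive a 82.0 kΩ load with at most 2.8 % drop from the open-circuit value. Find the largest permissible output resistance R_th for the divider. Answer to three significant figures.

R_th ≤ 2.36 kΩ

Loading drop = R_th/(R_th + R_L) ≤ 0.0280, so R_th ≤ R_L · ε/(1−ε) = 82.0 kΩ × 0.0280/0.9720 = 2.36 kΩ.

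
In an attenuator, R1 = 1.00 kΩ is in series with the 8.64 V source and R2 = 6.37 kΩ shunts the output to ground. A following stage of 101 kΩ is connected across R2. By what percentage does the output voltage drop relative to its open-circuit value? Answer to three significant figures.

0.848 %

The divider's output (Thévenin) resistance is R1‖R2 = 0.8643 kΩ.
Fractional drop under load = R_th/(R_th + R_L) = 0.8643 / (0.8643 + 101) = 0.008485.
So the output falls by 0.848 %.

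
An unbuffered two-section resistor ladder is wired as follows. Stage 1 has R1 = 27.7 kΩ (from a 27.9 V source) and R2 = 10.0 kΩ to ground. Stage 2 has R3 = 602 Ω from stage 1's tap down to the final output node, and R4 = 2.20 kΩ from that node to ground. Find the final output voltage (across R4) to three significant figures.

Stage 2 presents R3+R4 = 2802 Ω as a load on stage 1's tap.
Stage 1's lower leg becomes R2‖(R3+R4) = 2189 Ω, so V_mid = 27.9 × 2189/29890 = 2.043 V.
Stage 2 is itself unloaded: V_out = V_mid × R4/(R3+R4) = 2.043 × 2200/2802 = 1.60 V.

V_out ≈ 1.60 V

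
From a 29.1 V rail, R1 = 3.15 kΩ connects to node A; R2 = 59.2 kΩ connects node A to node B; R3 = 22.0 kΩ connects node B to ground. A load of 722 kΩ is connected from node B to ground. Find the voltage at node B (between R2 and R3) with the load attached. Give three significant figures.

At node B, R3 is in parallel with the load: R3‖R_L = 21.35 kΩ.
Below node A the resistance is R2 + (R3‖R_L) = 80.55 kΩ, so V_A = 29.1 × 80.55/83.70 = 28.00 V.
Then V_B = V_A × (R3‖R_L)/(R2 + R3‖R_L) = 28.00 × 21.35/80.55 = 7.42 V.

V ≈ 7.42 V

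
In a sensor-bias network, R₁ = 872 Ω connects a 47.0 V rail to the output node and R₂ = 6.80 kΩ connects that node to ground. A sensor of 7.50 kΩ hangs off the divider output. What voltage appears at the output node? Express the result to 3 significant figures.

V_out ≈ 37.8 V

The load sits in parallel with R₂: R₂‖R_L = (6800 × 7500) / (6800 + 7500) = 3566 Ω.
V_out = 47.0 × 3566 / (872 + 3566) = 47.0 × 3566/4438 = 37.8 V.
(Unloaded it would have been 41.7 V.)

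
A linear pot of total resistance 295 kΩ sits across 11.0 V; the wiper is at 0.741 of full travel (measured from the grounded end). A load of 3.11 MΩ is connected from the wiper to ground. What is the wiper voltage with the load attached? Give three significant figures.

The wiper splits the pot into (1−α)R = 76.41 kΩ above and αR = 218.6 kΩ below.
Lower section ‖ load = 204.2 kΩ.
V_wiper = 11.0 × 204.2/(76.41 + 204.2) = 8.01 V.

V ≈ 8.01 V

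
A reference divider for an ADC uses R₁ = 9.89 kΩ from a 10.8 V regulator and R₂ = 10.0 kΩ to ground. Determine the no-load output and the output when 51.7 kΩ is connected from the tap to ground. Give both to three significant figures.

Open-circuit: V = 10.8 × 10.0/(9.89 + 10.0) = 5.43 V.
With the load, R₂ becomes R₂‖R_L = 8.379 kΩ, so V = 10.8 × 8.379/18.27 = 4.95 V.

Unloaded: 5.43 V; loaded: 4.95 V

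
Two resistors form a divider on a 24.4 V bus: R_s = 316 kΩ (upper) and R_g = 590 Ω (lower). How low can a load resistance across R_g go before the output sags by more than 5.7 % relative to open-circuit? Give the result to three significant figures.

Output resistance R_th = R_s‖R_g = (316000 × 590)/316600 = 588.9 Ω.
The fractional drop is R_th/(R_th + R_L); requiring this ≤ 0.0570 gives R_L ≥ R_th(1/0.0570 − 1) = 588.9 × 16.54 = 9.74 kΩ.

R_L(min) ≈ 9.74 kΩ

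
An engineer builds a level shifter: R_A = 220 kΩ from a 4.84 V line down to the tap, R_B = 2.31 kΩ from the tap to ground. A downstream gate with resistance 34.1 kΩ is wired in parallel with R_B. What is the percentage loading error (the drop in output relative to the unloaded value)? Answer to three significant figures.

The divider's output (Thévenin) resistance is R_A‖R_B = 2.286 kΩ.
Fractional drop under load = R_th/(R_th + R_L) = 2.286 / (2.286 + 34.1) = 0.06283.
So the output falls by 6.28 %.

6.28 %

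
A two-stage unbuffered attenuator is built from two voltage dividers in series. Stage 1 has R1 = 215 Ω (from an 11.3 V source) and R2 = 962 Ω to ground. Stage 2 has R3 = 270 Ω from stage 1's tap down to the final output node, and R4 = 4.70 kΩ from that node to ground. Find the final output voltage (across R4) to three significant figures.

V_out ≈ 8.44 V

Stage 2 presents R3+R4 = 4970 Ω as a load on stage 1's tap.
Stage 1's lower leg becomes R2‖(R3+R4) = 806.0 Ω, so V_mid = 11.3 × 806.0/1021 = 8.920 V.
Stage 2 is itself unloaded: V_out = V_mid × R4/(R3+R4) = 8.920 × 4700/4970 = 8.44 V.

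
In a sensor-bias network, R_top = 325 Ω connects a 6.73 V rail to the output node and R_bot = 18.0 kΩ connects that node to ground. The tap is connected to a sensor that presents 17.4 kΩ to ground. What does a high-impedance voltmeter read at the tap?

V_out ≈ 6.49 V

The load sits in parallel with R_bot: R_bot‖R_L = (18000 × 17400) / (18000 + 17400) = 8847 Ω.
V_out = 6.73 × 8847 / (325 + 8847) = 6.73 × 8847/9172 = 6.49 V.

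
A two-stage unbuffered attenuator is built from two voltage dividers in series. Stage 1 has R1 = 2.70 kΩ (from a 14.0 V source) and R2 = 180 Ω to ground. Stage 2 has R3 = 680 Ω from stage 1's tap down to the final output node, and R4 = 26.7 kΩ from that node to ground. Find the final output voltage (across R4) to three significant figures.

Stage 2 presents R3+R4 = 27380 Ω as a load on stage 1's tap.
Stage 1's lower leg becomes R2‖(R3+R4) = 178.8 Ω, so V_mid = 14.0 × 178.8/2879 = 0.8696 V.
Stage 2 is itself unloaded: V_out = V_mid × R4/(R3+R4) = 0.8696 × 26700/27380 = 0.848 V.

V_out ≈ 0.848 V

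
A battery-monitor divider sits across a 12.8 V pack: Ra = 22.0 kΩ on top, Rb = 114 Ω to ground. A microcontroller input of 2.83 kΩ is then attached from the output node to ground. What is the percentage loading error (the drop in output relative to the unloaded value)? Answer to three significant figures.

3.85 %

The divider's output (Thévenin) resistance is Ra‖Rb = 113.4 Ω.
Fractional drop under load = R_th/(R_th + R_L) = 113.4 / (113.4 + 2830) = 0.03853.
So the output falls by 3.85 %.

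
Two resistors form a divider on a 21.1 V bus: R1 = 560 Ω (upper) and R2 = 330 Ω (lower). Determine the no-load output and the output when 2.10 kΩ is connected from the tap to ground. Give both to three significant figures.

Unloaded: 7.82 V; loaded: 7.12 V

Open-circuit: V = 21.1 × 330/(560 + 330) = 7.82 V.
With the load, R2 becomes R2‖R_L = 285.2 Ω, so V = 21.1 × 285.2/845.2 = 7.12 V.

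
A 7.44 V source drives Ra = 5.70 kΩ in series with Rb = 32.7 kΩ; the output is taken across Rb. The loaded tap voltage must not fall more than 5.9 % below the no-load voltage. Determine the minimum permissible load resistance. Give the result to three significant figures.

Output resistance R_th = Ra‖Rb = (5.70 × 32.7)/38.40 = 4.854 kΩ.
The fractional drop is R_th/(R_th + R_L); requiring this ≤ 0.0590 gives R_L ≥ R_th(1/0.0590 − 1) = 4.854 × 15.95 = 77.4 kΩ.

R_L(min) ≈ 77.4 kΩ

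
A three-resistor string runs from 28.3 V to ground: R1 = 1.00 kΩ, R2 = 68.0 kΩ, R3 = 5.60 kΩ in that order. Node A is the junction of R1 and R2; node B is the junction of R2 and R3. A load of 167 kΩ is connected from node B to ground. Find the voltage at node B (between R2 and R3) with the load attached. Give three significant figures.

At node B, R3 is in parallel with the load: R3‖R_L = 5.418 kΩ.
Below node A the resistance is R2 + (R3‖R_L) = 73.42 kΩ, so V_A = 28.3 × 73.42/74.42 = 27.92 V.
Then V_B = V_A × (R3‖R_L)/(R2 + R3‖R_L) = 27.92 × 5.418/73.42 = 2.06 V.

V ≈ 2.06 V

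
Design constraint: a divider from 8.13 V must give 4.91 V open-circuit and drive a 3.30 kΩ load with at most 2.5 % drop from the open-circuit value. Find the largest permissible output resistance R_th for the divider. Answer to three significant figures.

Loading drop = R_th/(R_th + R_L) ≤ 0.0250, so R_th ≤ R_L · ε/(1−ε) = 3.30 kΩ × 0.0250/0.9750 = 84.6 Ω.

R_th ≤ 84.6 Ω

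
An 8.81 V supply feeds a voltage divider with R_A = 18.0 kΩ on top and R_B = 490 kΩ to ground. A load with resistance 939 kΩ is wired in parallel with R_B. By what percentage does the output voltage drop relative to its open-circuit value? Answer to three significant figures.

The divider's output (Thévenin) resistance is R_A‖R_B = 17.36 kΩ.
Fractional drop under load = R_th/(R_th + R_L) = 17.36 / (17.36 + 939) = 0.01815.
So the output falls by 1.82 %.

1.82 %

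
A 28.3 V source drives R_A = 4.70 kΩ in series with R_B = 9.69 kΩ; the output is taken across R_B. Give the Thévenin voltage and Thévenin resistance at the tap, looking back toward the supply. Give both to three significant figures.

V_th = 19.1 V, R_th = 3.16 kΩ

V_th is the open-circuit tap voltage: 28.3 × 9.69/(4.70 + 9.69) = 19.1 V.
With the supply zeroed, R_A and R_B appear in parallel from the tap: R_th = R_A‖R_B = (4.70 × 9.69)/14.39 = 3.16 kΩ.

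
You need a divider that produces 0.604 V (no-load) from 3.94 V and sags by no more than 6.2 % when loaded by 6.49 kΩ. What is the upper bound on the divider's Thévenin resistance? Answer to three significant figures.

Loading drop = R_th/(R_th + R_L) ≤ 0.0620, so R_th ≤ R_L · ε/(1−ε) = 6.49 kΩ × 0.0620/0.9380 = 429 Ω.

R_th ≤ 429 Ω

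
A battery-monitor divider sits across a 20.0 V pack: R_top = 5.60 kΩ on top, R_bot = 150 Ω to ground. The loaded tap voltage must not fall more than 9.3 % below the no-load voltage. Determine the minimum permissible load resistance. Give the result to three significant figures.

R_L(min) ≈ 1.42 kΩ

Output resistance R_th = R_top‖R_bot = (5600 × 150)/5750 = 146.1 Ω.
The fractional drop is R_th/(R_th + R_L); requiring this ≤ 0.0930 gives R_L ≥ R_th(1/0.0930 − 1) = 146.1 × 9.753 = 1.42 kΩ.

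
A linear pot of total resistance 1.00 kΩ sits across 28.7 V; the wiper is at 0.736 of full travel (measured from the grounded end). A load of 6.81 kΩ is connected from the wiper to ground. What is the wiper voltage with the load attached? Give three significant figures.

The wiper splits the pot into (1−α)R = 264.0 Ω above and αR = 736.0 Ω below.
Lower section ‖ load = 664.2 Ω.
V_wiper = 28.7 × 664.2/(264.0 + 664.2) = 20.5 V.

V ≈ 20.5 V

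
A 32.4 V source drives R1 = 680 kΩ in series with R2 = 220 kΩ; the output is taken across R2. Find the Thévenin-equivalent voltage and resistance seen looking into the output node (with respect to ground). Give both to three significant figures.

V_th is the open-circuit tap voltage: 32.4 × 220/(680 + 220) = 7.92 V.
With the supply zeroed, R1 and R2 appear in parallel from the tap: R_th = R1‖R2 = (680 × 220)/900.0 = 166 kΩ.

V_th = 7.92 V, R_th = 166 kΩ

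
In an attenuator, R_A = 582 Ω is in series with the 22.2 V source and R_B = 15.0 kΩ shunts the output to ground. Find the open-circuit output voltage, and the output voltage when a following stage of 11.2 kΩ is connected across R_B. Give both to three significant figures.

Unloaded: 21.4 V; loaded: 20.4 V

Open-circuit: V = 22.2 × 15000/(582 + 15000) = 21.4 V.
With the load, R_B becomes R_B‖R_L = 6412 Ω, so V = 22.2 × 6412/6994 = 20.4 V.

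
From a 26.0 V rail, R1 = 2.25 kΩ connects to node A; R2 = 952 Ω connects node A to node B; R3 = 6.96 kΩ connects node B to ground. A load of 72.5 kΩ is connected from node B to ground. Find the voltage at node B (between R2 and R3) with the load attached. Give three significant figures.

V ≈ 17.3 V

At node B, R3 is in parallel with the load: R3‖R_L = 6350 Ω.
Below node A the resistance is R2 + (R3‖R_L) = 7302 Ω, so V_A = 26.0 × 7302/9552 = 19.88 V.
Then V_B = V_A × (R3‖R_L)/(R2 + R3‖R_L) = 19.88 × 6350/7302 = 17.3 V.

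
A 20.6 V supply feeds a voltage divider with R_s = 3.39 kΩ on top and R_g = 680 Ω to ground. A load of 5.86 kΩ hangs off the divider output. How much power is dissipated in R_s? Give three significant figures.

P ≈ 89.9 mW

Total resistance from the source is R_s + (R_g‖R_L) = 3999 Ω, so I = 20.6/3999 Ω = 5.151 mA.
P = I²·R_s = (5.151 mA)² × 3.39 kΩ = 89.9 mW.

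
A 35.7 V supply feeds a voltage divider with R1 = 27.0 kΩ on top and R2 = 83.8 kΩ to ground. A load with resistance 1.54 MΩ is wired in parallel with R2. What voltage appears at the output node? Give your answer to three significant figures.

V_out ≈ 26.6 V

The load sits in parallel with R2: R2‖R_L = (83.8 × 1540) / (83.8 + 1540) = 79.48 kΩ.
V_out = 35.7 × 79.48 / (27.0 + 79.48) = 35.7 × 79.48/106.5 = 26.6 V.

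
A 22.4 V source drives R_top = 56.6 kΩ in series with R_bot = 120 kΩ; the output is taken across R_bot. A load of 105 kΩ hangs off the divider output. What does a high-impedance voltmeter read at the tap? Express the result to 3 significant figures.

V_out ≈ 11.1 V

The load sits in parallel with R_bot: R_bot‖R_L = (120 × 105) / (120 + 105) = 56.00 kΩ.
V_out = 22.4 × 56.00 / (56.6 + 56.00) = 22.4 × 56.00/112.6 = 11.1 V.
(Unloaded it would have been 15.2 V.)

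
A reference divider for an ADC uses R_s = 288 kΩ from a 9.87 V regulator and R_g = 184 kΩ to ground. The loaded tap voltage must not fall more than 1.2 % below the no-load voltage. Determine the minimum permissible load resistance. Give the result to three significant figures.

R_L(min) ≈ 9.24 MΩ

Output resistance R_th = R_s‖R_g = (288 × 184)/472.0 = 112.3 kΩ.
The fractional drop is R_th/(R_th + R_L); requiring this ≤ 0.0120 gives R_L ≥ R_th(1/0.0120 − 1) = 112.3 × 82.33 = 9.24 MΩ.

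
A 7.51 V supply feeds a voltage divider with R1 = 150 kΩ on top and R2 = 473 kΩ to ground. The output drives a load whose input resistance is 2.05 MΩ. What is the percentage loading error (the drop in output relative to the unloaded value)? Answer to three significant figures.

5.26 %

The divider's output (Thévenin) resistance is R1‖R2 = 113.9 kΩ.
Fractional drop under load = R_th/(R_th + R_L) = 113.9 / (113.9 + 2050) = 0.05263.
So the output falls by 5.26 %.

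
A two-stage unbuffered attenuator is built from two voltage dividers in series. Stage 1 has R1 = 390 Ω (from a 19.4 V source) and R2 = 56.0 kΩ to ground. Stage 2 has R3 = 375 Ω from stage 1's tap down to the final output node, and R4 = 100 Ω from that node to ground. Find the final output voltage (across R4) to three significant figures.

Stage 2 presents R3+R4 = 475.0 Ω as a load on stage 1's tap.
Stage 1's lower leg becomes R2‖(R3+R4) = 471.0 Ω, so V_mid = 19.4 × 471.0/861.0 = 10.61 V.
Stage 2 is itself unloaded: V_out = V_mid × R4/(R3+R4) = 10.61 × 100/475.0 = 2.23 V.

V_out ≈ 2.23 V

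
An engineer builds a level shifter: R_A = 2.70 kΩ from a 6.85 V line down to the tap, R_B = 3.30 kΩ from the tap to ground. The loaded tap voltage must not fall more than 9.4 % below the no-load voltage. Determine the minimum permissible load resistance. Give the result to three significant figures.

Output resistance R_th = R_A‖R_B = (2.70 × 3.30)/6.000 = 1.485 kΩ.
The fractional drop is R_th/(R_th + R_L); requiring this ≤ 0.0940 gives R_L ≥ R_th(1/0.0940 − 1) = 1.485 × 9.638 = 14.3 kΩ.

R_L(min) ≈ 14.3 kΩ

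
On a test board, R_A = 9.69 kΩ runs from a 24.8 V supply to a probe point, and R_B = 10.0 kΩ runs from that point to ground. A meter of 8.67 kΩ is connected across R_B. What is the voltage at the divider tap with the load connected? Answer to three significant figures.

V_out ≈ 8.03 V

The load sits in parallel with R_B: R_B‖R_L = (10.0 × 8.67) / (10.0 + 8.67) = 4.644 kΩ.
V_out = 24.8 × 4.644 / (9.69 + 4.644) = 24.8 × 4.644/14.33 = 8.03 V.
(Unloaded it would have been 12.6 V.)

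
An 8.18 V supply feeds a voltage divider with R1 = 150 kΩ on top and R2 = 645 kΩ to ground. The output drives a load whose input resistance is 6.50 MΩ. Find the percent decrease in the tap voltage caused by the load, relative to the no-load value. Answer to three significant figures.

1.84 %

The divider's output (Thévenin) resistance is R1‖R2 = 121.7 kΩ.
Fractional drop under load = R_th/(R_th + R_L) = 121.7 / (121.7 + 6500) = 0.01838.
So the output falls by 1.84 %.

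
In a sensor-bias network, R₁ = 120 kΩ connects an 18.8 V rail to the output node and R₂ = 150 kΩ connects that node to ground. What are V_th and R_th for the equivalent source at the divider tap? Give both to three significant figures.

V_th = 10.4 V, R_th = 66.7 kΩ

V_th is the open-circuit tap voltage: 18.8 × 150/(120 + 150) = 10.4 V.
With the supply zeroed, R₁ and R₂ appear in parallel from the tap: R_th = R₁‖R₂ = (120 × 150)/270.0 = 66.7 kΩ.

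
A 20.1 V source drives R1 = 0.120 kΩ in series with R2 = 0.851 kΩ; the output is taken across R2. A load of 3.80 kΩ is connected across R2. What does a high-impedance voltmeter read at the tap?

V_out ≈ 17.1 V

The load sits in parallel with R2: R2‖R_L = (851 × 3800) / (851 + 3800) = 695.3 Ω.
V_out = 20.1 × 695.3 / (120 + 695.3) = 20.1 × 695.3/815.3 = 17.1 V.
(Unloaded it would have been 17.6 V.)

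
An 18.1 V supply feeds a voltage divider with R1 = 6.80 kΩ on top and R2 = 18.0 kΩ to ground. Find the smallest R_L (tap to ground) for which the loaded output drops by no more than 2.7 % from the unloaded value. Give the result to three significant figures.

R_L(min) ≈ 178 kΩ

Output resistance R_th = R1‖R2 = (6.80 × 18.0)/24.80 = 4.935 kΩ.
The fractional drop is R_th/(R_th + R_L); requiring this ≤ 0.0270 gives R_L ≥ R_th(1/0.0270 − 1) = 4.935 × 36.04 = 178 kΩ.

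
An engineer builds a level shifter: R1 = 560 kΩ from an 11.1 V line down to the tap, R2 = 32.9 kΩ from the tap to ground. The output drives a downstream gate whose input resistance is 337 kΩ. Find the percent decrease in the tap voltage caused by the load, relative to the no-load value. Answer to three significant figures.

8.44 %

Unloaded V = 11.1 × 32.9/592.9 = 0.61594 V.
Loaded: R2‖R_L = 29.97 kΩ, giving V = 11.1 × 29.97/590.0 = 0.56394 V.
Drop = (0.61594 − 0.56394) / 0.61594 = 8.44 %.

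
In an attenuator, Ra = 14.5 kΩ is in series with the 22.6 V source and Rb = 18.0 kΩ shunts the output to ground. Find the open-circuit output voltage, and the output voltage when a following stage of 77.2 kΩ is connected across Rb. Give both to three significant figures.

Open-circuit: V = 22.6 × 18.0/(14.5 + 18.0) = 12.5 V.
With the load, Rb becomes Rb‖R_L = 14.60 kΩ, so V = 22.6 × 14.60/29.10 = 11.3 V.

Unloaded: 12.5 V; loaded: 11.3 V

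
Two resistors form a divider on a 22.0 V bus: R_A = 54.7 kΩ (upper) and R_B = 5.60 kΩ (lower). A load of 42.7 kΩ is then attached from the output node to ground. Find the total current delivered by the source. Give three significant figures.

I ≈ 0.369 mA

R_B‖R_L = 4.951 kΩ, so the source sees R_A + R_B‖R_L = 59.65 kΩ.
I = 22.0 V / 59.65 kΩ = 0.369 mA.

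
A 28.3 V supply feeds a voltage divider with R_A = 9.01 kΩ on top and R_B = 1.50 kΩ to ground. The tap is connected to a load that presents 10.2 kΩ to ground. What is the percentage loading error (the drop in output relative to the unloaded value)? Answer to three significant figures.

11.2 %

The divider's output (Thévenin) resistance is R_A‖R_B = 1.286 kΩ.
Fractional drop under load = R_th/(R_th + R_L) = 1.286 / (1.286 + 10.2) = 0.1120.
So the output falls by 11.2 %.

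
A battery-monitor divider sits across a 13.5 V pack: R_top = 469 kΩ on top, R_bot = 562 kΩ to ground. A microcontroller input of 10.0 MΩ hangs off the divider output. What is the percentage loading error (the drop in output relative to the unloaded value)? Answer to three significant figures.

2.49 %

The divider's output (Thévenin) resistance is R_top‖R_bot = 255.7 kΩ.
Fractional drop under load = R_th/(R_th + R_L) = 255.7 / (255.7 + 10000) = 0.02493.
So the output falls by 2.49 %.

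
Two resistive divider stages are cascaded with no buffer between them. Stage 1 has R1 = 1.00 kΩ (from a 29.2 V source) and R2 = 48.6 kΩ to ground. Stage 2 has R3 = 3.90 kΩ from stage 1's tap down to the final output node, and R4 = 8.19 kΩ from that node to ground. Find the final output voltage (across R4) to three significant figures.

Stage 2 presents R3+R4 = 12.09 kΩ as a load on stage 1's tap.
Stage 1's lower leg becomes R2‖(R3+R4) = 9.682 kΩ, so V_mid = 29.2 × 9.682/10.68 = 26.47 V.
Stage 2 is itself unloaded: V_out = V_mid × R4/(R3+R4) = 26.47 × 8.19/12.09 = 17.9 V.

V_out ≈ 17.9 V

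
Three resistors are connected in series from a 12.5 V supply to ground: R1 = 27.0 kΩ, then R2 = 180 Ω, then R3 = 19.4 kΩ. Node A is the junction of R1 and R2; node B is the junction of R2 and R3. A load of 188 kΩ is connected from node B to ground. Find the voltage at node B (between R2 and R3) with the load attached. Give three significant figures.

At node B, R3 is in parallel with the load: R3‖R_L = 17590 Ω.
Below node A the resistance is R2 + (R3‖R_L) = 17770 Ω, so V_A = 12.5 × 17770/44770 = 4.961 V.
Then V_B = V_A × (R3‖R_L)/(R2 + R3‖R_L) = 4.961 × 17590/17770 = 4.91 V.

V ≈ 4.91 V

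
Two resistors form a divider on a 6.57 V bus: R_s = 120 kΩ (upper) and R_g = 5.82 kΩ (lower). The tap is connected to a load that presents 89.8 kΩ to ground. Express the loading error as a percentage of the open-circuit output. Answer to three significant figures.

The divider's output (Thévenin) resistance is R_s‖R_g = 5.551 kΩ.
Fractional drop under load = R_th/(R_th + R_L) = 5.551 / (5.551 + 89.8) = 0.05821.
So the output falls by 5.82 %.

5.82 %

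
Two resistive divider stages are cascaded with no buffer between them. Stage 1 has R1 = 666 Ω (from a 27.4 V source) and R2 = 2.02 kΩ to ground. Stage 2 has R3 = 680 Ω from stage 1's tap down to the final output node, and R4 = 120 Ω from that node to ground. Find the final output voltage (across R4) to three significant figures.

V_out ≈ 1.90 V

Stage 2 presents R3+R4 = 800.0 Ω as a load on stage 1's tap.
Stage 1's lower leg becomes R2‖(R3+R4) = 573.0 Ω, so V_mid = 27.4 × 573.0/1239 = 12.67 V.
Stage 2 is itself unloaded: V_out = V_mid × R4/(R3+R4) = 12.67 × 120/800.0 = 1.90 V.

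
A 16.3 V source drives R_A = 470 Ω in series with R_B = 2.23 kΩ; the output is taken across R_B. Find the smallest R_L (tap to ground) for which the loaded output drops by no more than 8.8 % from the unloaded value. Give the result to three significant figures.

Output resistance R_th = R_A‖R_B = (470 × 2230)/2700 = 388.2 Ω.
The fractional drop is R_th/(R_th + R_L); requiring this ≤ 0.0880 gives R_L ≥ R_th(1/0.0880 − 1) = 388.2 × 10.36 = 4.02 kΩ.

R_L(min) ≈ 4.02 kΩ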